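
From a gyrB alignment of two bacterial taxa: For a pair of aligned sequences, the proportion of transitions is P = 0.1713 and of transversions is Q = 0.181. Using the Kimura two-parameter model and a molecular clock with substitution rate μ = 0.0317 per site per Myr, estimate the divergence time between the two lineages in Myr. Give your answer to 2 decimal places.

Under the Kimura two-parameter model, d = −½ ln(1 − 2P − Q) − ¼ ln(1 − 2Q).
1 − 2P − Q = 0.4764, giving −½ ln(0.4764) = 0.370749.
1 − 2Q = 0.638, giving −¼ ln(0.638) = 0.112354.
d = 0.370749 + 0.112354 = 0.483103.
Under a molecular clock d = 2μt, so t = d/(2μ) = 0.483103 / (2 × 0.0317) = 7.62 Myr.

7.62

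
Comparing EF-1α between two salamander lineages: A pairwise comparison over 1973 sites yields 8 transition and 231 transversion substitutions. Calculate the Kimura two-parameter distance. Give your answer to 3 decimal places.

0.134

P = 8/1973 ≈ 0.004055 and Q = 231/1973 ≈ 0.117081.
Under the Kimura two-parameter model, d = −½ ln(1 − 2P − Q) − ¼ ln(1 − 2Q).
1 − 2P − Q = 0.874809, giving −½ ln(0.874809) = 0.066875.
1 − 2Q = 0.765838, giving −¼ ln(0.765838) = 0.066696.
d = 0.066875 + 0.066696 = 0.133571.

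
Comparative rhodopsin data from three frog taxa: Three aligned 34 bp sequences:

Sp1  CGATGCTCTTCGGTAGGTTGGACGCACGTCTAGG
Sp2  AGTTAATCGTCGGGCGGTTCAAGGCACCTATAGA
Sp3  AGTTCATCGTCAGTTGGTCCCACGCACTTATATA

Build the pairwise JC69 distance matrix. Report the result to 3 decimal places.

Sp1–Sp2: 13/34 sites differ → p ≈ 0.382353, d = −0.75 ln(1 − 0.509804) = 0.534712 ≈ 0.535.
Sp1–Sp3: 14/34 sites differ → p ≈ 0.411765, d = −0.75 ln(1 − 0.54902) = 0.597249 ≈ 0.597.
Sp2–Sp3: 9/34 sites differ → p ≈ 0.264706, d = −0.75 ln(1 − 0.352941) = 0.326488 ≈ 0.326.

d(Sp1,Sp2) = 0.535, d(Sp1,Sp3) = 0.597, d(Sp2,Sp3) = 0.326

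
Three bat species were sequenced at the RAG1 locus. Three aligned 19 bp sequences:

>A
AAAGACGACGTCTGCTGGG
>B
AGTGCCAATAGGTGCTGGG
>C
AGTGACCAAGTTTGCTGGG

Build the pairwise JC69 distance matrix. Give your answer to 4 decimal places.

d(A,B) = 0.6181, d(A,C) = 0.3241, d(B,C) = 0.4099

A–B: 8/19 sites differ → p ≈ 0.421053, d = −0.75 ln(1 − 0.561404) = 0.618132 ≈ 0.6181.
A–C: 5/19 sites differ → p ≈ 0.263158, d = −0.75 ln(1 − 0.350877) = 0.324100 ≈ 0.3241.
B–C: 6/19 sites differ → p ≈ 0.315789, d = −0.75 ln(1 − 0.421052) = 0.409907 ≈ 0.4099.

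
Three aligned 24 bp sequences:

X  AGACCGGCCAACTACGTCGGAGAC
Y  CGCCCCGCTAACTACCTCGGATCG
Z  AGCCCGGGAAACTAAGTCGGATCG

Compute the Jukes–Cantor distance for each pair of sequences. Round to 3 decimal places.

X–Y: 8/24 sites differ → p ≈ 0.333333, d = −0.75 ln(1 − 0.444444) = 0.440839 ≈ 0.441.
X–Z: 7/24 sites differ → p ≈ 0.291667, d = −0.75 ln(1 − 0.388889) = 0.369358 ≈ 0.369.
Y–Z: 6/24 sites differ → p = 0.25, d = −0.75 ln(1 − 0.333333) = 0.304098 ≈ 0.304.

d(X,Y) = 0.441, d(X,Z) = 0.369, d(Y,Z) = 0.304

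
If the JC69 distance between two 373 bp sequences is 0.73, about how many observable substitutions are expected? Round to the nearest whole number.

Invert JC69: p = (3/4)(1 − e^(−4d/3)) = 0.75 × (1 − e^(-0.973333)) = 0.75 × (1 − 0.377822) = 0.466634.
Expected differing sites = pL ≈ 0.466634 × 373 = 174.054482 ≈ 174.

174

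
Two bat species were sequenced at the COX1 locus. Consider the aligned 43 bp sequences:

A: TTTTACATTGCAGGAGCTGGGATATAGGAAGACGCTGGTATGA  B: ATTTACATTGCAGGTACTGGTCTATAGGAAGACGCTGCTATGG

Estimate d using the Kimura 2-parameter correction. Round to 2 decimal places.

Of 43 sites, 2 differences are transitions and 5 are transversions, so P = 2/43 ≈ 0.046512 and Q = 5/43 ≈ 0.116279.
Under the Kimura two-parameter model, d = −½ ln(1 − 2P − Q) − ¼ ln(1 − 2Q).
1 − 2P − Q = 0.790697, giving −½ ln(0.790697) = 0.117420.
1 − 2Q = 0.767442, giving −¼ ln(0.767442) = 0.066173.
d = 0.117420 + 0.066173 = 0.183593.

0.18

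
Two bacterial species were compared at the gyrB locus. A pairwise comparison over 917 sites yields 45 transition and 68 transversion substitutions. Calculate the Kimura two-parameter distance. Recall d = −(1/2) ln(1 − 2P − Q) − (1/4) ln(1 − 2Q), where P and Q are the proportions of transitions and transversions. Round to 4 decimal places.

P = 45/917 ≈ 0.049073 and Q = 68/917 ≈ 0.074155.
Under the Kimura two-parameter model, d = −½ ln(1 − 2P − Q) − ¼ ln(1 − 2Q).
1 − 2P − Q = 0.827699, giving −½ ln(0.827699) = 0.094553.
1 − 2Q = 0.85169, giving −¼ ln(0.85169) = 0.040133.
d = 0.094553 + 0.040133 = 0.134686.

0.1347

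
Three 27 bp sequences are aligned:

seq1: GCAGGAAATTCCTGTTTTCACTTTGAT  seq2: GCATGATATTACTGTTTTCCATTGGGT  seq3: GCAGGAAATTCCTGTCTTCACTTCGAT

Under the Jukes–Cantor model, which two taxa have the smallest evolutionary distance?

seq1–seq2: 7/27 differ, p = 0.259, d = 0.318.
seq1–seq3: 2/27 differ, p = 0.074, d = 0.078.
seq2–seq3: 8/27 differ, p = 0.296, d = 0.377.
The smallest distance is between seq1 and seq3.

seq1 and seq3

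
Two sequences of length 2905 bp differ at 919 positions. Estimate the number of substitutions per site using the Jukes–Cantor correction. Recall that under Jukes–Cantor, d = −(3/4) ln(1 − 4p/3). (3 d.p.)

0.411

p = 919/2905 ≈ 0.316351.
d = −(3/4) ln(1 − 4p/3) = −0.75 ln(1 − 0.421801) = −0.75 ln(0.578199)
  = −0.75 × (-0.547837) = 0.410878 substitutions/site.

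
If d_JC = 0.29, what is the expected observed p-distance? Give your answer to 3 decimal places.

p = (3/4)(1 − e^(−4d/3)) = 0.75 × (1 − e^(-0.386667)) = 0.75 × (1 − 0.679317) = 0.240512.

0.241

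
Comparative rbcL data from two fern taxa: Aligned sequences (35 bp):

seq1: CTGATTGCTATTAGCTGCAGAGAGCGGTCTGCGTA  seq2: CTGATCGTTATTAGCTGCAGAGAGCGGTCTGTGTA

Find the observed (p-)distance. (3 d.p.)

The sequences differ at 3 of 35 positions (sites 6, 8, 32).
p = 3/35 = 0.085714… ≈ 0.086 (to 3 d.p.).

0.086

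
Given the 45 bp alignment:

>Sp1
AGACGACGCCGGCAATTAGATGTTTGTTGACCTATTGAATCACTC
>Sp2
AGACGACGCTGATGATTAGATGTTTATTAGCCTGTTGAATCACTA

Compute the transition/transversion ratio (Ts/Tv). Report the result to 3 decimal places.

8.000

Transitions are A↔G and C↔T; transversions are all other mismatches.
Transitions: 8. Transversions: 1.
R = 8/1 = 8.000.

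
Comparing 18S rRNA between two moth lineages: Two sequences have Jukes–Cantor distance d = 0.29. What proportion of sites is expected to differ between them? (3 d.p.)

0.241

p = (3/4)(1 − e^(−4d/3)) = 0.75 × (1 − e^(-0.386667)) = 0.75 × (1 − 0.679317) = 0.240512.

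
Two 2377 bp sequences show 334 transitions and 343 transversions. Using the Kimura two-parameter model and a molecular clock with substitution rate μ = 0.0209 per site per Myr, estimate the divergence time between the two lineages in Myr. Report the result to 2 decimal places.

P = 334/2377 ≈ 0.140513 and Q = 343/2377 ≈ 0.1443.
Under the Kimura two-parameter model, d = −½ ln(1 − 2P − Q) − ¼ ln(1 − 2Q).
1 − 2P − Q = 0.574674, giving −½ ln(0.574674) = 0.276976.
1 − 2Q = 0.7114, giving −¼ ln(0.7114) = 0.085130.
d = 0.276976 + 0.085130 = 0.362106.
Under a molecular clock d = 2μt, so t = d/(2μ) = 0.362106 / (2 × 0.0209) = 8.66 Myr.

8.66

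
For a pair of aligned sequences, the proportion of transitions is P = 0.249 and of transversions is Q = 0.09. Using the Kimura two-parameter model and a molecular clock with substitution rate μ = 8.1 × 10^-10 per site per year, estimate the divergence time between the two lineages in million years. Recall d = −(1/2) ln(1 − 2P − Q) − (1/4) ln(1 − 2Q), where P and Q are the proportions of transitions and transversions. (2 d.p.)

304.31

Under the Kimura two-parameter model, d = −½ ln(1 − 2P − Q) − ¼ ln(1 − 2Q).
1 − 2P − Q = 0.412, giving −½ ln(0.412) = 0.443366.
1 − 2Q = 0.82, giving −¼ ln(0.82) = 0.049613.
d = 0.443366 + 0.049613 = 0.492979.
Under a molecular clock d = 2μt, so t = d/(2μ) = 0.492979 / (2 × 8.1 × 10^-10) = 304.31 million years.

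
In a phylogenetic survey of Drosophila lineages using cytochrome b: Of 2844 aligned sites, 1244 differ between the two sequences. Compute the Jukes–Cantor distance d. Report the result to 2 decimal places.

0.66

p = 1244/2844 ≈ 0.437412.
d = −(3/4) ln(1 − 4p/3) = −0.75 ln(1 − 0.583216) = −0.75 ln(0.416784)
  = −0.75 × (-0.875187) = 0.656390 substitutions/site.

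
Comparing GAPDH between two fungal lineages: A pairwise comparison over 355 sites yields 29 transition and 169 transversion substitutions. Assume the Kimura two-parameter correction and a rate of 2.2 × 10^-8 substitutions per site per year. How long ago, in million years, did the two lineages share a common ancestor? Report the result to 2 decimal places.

28.86

P = 29/355 ≈ 0.08169 and Q = 169/355 ≈ 0.476056.
Under the Kimura two-parameter model, d = −½ ln(1 − 2P − Q) − ¼ ln(1 − 2Q).
1 − 2P − Q = 0.360564, giving −½ ln(0.360564) = 0.510043.
1 − 2Q = 0.047888, giving −¼ ln(0.047888) = 0.759723.
d = 0.510043 + 0.759723 = 1.269766.
Under a molecular clock d = 2μt, so t = d/(2μ) = 1.269766 / (2 × 2.2 × 10^-8) = 28.86 million years.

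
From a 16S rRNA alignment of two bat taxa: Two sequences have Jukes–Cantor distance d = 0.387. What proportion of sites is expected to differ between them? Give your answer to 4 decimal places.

0.3023

p = (3/4)(1 − e^(−4d/3)) = 0.75 × (1 − e^(-0.516)) = 0.75 × (1 − 0.596903) = 0.302323.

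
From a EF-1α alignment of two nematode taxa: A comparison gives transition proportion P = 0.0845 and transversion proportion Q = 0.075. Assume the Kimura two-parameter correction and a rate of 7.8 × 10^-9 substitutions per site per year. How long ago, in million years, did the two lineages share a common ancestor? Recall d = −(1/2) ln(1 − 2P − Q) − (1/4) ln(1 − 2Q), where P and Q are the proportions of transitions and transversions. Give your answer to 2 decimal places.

Under the Kimura two-parameter model, d = −½ ln(1 − 2P − Q) − ¼ ln(1 − 2Q).
1 − 2P − Q = 0.756, giving −½ ln(0.756) = 0.139857.
1 − 2Q = 0.85, giving −¼ ln(0.85) = 0.040630.
d = 0.139857 + 0.040630 = 0.180487.
Under a molecular clock d = 2μt, so t = d/(2μ) = 0.180487 / (2 × 7.8 × 10^-9) = 11.57 million years.

11.57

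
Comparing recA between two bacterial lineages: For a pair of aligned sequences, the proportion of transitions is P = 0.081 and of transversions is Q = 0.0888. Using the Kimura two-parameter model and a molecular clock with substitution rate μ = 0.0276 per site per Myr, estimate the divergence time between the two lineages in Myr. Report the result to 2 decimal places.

3.50

Under the Kimura two-parameter model, d = −½ ln(1 − 2P − Q) − ¼ ln(1 − 2Q).
1 − 2P − Q = 0.7492, giving −½ ln(0.7492) = 0.144375.
1 − 2Q = 0.8224, giving −¼ ln(0.8224) = 0.048882.
d = 0.144375 + 0.048882 = 0.193257.
Under a molecular clock d = 2μt, so t = d/(2μ) = 0.193257 / (2 × 0.0276) = 3.50 Myr.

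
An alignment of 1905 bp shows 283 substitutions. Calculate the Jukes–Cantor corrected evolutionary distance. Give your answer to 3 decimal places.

p = 283/1905 ≈ 0.148556.
d = −(3/4) ln(1 − 4p/3) = −0.75 ln(1 − 0.198075) = −0.75 ln(0.801925)
  = −0.75 × (-0.220740) = 0.165555 substitutions/site.

0.166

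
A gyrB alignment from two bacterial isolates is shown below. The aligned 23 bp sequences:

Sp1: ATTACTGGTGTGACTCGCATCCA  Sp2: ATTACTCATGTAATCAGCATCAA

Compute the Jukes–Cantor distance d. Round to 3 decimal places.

The sequences differ at 7 of 23 sites (7, 8, 12, 14, 15, 16, 22), so p = 7/23 ≈ 0.304348.
d = −(3/4) ln(1 − 4p/3) = −0.75 ln(1 − 0.405797) = −0.75 ln(0.594203)
  = −0.75 × (-0.520534) = 0.390401 substitutions/site.

0.390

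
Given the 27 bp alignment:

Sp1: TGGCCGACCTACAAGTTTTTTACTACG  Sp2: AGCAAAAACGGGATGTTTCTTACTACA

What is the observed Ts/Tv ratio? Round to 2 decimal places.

Transitions are A↔G and C↔T; transversions are all other mismatches.
Transitions: 4. Transversions: 8.
R = 4/8 = 0.50.

0.50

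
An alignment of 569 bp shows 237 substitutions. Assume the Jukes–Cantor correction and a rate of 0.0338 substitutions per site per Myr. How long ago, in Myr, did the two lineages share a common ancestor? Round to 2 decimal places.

8.99

p = 237/569 ≈ 0.41652.
d = −(3/4) ln(1 − 4p/3) = −0.75 ln(1 − 0.55536) = −0.75 ln(0.44464)
  = −0.75 × (-0.810490) = 0.607868 substitutions/site.
Under a molecular clock d = 2μt, so t = d/(2μ) = 0.607868 / (2 × 0.0338) = 8.99 Myr.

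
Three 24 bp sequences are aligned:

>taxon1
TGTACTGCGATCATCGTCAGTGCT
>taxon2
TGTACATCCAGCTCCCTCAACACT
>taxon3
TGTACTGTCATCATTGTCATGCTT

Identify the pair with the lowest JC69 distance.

taxon1 and taxon3

taxon1–taxon2: 10/24 differ, p = 0.417, d = 0.608.
taxon1–taxon3: 7/24 differ, p = 0.292, d = 0.369.
taxon2–taxon3: 12/24 differ, p = 0.500, d = 0.824.
The smallest distance is between taxon1 and taxon3.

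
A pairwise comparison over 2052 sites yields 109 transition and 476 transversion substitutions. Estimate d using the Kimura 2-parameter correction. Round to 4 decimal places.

0.3623

P = 109/2052 ≈ 0.053119 and Q = 476/2052 ≈ 0.231969.
Under the Kimura two-parameter model, d = −½ ln(1 − 2P − Q) − ¼ ln(1 − 2Q).
1 − 2P − Q = 0.661793, giving −½ ln(0.661793) = 0.206401.
1 − 2Q = 0.536062, giving −¼ ln(0.536062) = 0.155876.
d = 0.206401 + 0.155876 = 0.362277.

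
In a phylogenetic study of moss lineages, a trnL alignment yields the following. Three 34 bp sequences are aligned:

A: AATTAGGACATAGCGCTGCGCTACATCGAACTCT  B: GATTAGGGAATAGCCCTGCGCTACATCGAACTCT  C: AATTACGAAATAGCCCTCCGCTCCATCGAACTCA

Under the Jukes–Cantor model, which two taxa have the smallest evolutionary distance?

A and B

A–B: 4/34 differ, p = 0.118, d = 0.128.
A–C: 6/34 differ, p = 0.176, d = 0.201.
B–C: 6/34 differ, p = 0.176, d = 0.201.
The smallest distance is between A and B.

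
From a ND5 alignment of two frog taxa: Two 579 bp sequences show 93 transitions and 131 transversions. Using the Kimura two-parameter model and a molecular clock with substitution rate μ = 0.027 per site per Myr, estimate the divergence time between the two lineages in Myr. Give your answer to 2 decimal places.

10.13

P = 93/579 ≈ 0.160622 and Q = 131/579 ≈ 0.226252.
Under the Kimura two-parameter model, d = −½ ln(1 − 2P − Q) − ¼ ln(1 − 2Q).
1 − 2P − Q = 0.452504, giving −½ ln(0.452504) = 0.396479.
1 − 2Q = 0.547496, giving −¼ ln(0.547496) = 0.150600.
d = 0.396479 + 0.150600 = 0.547079.
Under a molecular clock d = 2μt, so t = d/(2μ) = 0.547079 / (2 × 0.027) = 10.13 Myr.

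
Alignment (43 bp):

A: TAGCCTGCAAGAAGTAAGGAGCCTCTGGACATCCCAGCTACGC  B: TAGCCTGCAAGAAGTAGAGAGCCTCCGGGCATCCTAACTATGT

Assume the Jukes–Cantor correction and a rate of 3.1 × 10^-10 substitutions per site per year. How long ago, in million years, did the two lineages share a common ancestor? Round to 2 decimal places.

344.88

The sequences differ at 8 of 43 sites (17, 18, 26, 29, 35, 37, 41, 43), so p = 8/43 ≈ 0.186047.
d = −(3/4) ln(1 − 4p/3) = −0.75 ln(1 − 0.248063) = −0.75 ln(0.751937)
  = −0.75 × (-0.285103) = 0.213827 substitutions/site.
Under a molecular clock d = 2μt, so t = d/(2μ) = 0.213827 / (2 × 3.1 × 10^-10) = 344.88 million years.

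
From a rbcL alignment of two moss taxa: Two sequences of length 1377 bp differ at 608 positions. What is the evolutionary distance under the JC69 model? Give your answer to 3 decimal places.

0.666

p = 608/1377 ≈ 0.44154.
d = −(3/4) ln(1 − 4p/3) = −0.75 ln(1 − 0.58872) = −0.75 ln(0.41128)
  = −0.75 × (-0.888481) = 0.666361 substitutions/site.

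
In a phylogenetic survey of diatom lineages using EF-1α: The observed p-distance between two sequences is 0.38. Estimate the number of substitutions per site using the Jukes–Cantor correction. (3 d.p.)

d = −(3/4) ln(1 − 4p/3) = −0.75 ln(1 − 0.506667) = −0.75 ln(0.493333)
  = −0.75 × (-0.706571) = 0.529928 substitutions/site.

0.530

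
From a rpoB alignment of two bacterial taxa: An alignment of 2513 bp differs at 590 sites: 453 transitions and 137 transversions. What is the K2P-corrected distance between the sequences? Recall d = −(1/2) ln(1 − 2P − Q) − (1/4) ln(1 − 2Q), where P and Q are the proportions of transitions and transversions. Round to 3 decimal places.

P = 453/2513 ≈ 0.180263 and Q = 137/2513 ≈ 0.054517.
Under the Kimura two-parameter model, d = −½ ln(1 − 2P − Q) − ¼ ln(1 − 2Q).
1 − 2P − Q = 0.584957, giving −½ ln(0.584957) = 0.268108.
1 − 2Q = 0.890966, giving −¼ ln(0.890966) = 0.028862.
d = 0.268108 + 0.028862 = 0.296970.

0.297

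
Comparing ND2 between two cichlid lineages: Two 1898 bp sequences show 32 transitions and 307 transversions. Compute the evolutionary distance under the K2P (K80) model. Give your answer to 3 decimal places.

0.206

P = 32/1898 ≈ 0.01686 and Q = 307/1898 ≈ 0.161749.
Under the Kimura two-parameter model, d = −½ ln(1 − 2P − Q) − ¼ ln(1 − 2Q).
1 − 2P − Q = 0.804531, giving −½ ln(0.804531) = 0.108748.
1 − 2Q = 0.676502, giving −¼ ln(0.676502) = 0.097705.
d = 0.108748 + 0.097705 = 0.206453.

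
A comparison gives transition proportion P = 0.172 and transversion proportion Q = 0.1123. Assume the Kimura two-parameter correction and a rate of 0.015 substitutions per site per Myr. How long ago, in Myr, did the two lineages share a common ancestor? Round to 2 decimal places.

Under the Kimura two-parameter model, d = −½ ln(1 − 2P − Q) − ¼ ln(1 − 2Q).
1 − 2P − Q = 0.5437, giving −½ ln(0.5437) = 0.304679.
1 − 2Q = 0.7754, giving −¼ ln(0.7754) = 0.063594.
d = 0.304679 + 0.063594 = 0.368273.
Under a molecular clock d = 2μt, so t = d/(2μ) = 0.368273 / (2 × 0.015) = 12.28 Myr.

12.28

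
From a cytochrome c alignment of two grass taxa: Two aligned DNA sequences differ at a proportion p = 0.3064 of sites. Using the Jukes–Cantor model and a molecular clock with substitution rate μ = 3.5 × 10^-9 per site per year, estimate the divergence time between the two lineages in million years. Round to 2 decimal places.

56.27

d = −(3/4) ln(1 − 4p/3) = −0.75 ln(1 − 0.408533) = −0.75 ln(0.591467)
  = −0.75 × (-0.525149) = 0.393862 substitutions/site.
Under a molecular clock d = 2μt, so t = d/(2μ) = 0.393862 / (2 × 3.5 × 10^-9) = 56.27 million years.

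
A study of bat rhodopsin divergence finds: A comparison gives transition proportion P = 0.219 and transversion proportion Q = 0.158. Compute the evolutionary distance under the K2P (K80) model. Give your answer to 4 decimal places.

0.5481

Under the Kimura two-parameter model, d = −½ ln(1 − 2P − Q) − ¼ ln(1 − 2Q).
1 − 2P − Q = 0.404, giving −½ ln(0.404) = 0.453170.
1 − 2Q = 0.684, giving −¼ ln(0.684) = 0.094949.
d = 0.453170 + 0.094949 = 0.548119.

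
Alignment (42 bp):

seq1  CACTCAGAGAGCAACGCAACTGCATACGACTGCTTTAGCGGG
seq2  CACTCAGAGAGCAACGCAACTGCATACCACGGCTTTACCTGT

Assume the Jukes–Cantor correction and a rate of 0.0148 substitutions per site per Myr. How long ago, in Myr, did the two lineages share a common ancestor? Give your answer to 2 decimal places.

The sequences differ at 5 of 42 sites (28, 31, 38, 40, 42), so p = 5/42 ≈ 0.119048.
d = −(3/4) ln(1 − 4p/3) = −0.75 ln(1 − 0.158731) = −0.75 ln(0.841269)
  = −0.75 × (-0.172844) = 0.129633 substitutions/site.
Under a molecular clock d = 2μt, so t = d/(2μ) = 0.129633 / (2 × 0.0148) = 4.38 Myr.

4.38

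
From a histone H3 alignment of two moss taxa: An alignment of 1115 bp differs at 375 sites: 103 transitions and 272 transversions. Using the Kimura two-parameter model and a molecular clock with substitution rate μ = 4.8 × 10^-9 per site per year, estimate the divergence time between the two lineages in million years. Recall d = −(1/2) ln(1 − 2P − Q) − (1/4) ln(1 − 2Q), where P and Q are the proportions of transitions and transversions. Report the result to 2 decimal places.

P = 103/1115 ≈ 0.092377 and Q = 272/1115 ≈ 0.243946.
Under the Kimura two-parameter model, d = −½ ln(1 − 2P − Q) − ¼ ln(1 − 2Q).
1 − 2P − Q = 0.5713, giving −½ ln(0.5713) = 0.279920.
1 − 2Q = 0.512108, giving −¼ ln(0.512108) = 0.167305.
d = 0.279920 + 0.167305 = 0.447225.
Under a molecular clock d = 2μt, so t = d/(2μ) = 0.447225 / (2 × 4.8 × 10^-9) = 46.59 million years.

46.59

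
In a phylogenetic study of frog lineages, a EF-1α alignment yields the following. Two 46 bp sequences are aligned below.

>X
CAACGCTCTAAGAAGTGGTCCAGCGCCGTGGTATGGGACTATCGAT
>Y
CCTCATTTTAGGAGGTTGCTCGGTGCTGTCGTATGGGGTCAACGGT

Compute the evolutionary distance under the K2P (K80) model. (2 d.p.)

Of 46 sites, 14 differences are transitions and 5 are transversions, so P = 14/46 ≈ 0.304348 and Q = 5/46 ≈ 0.108696.
Under the Kimura two-parameter model, d = −½ ln(1 − 2P − Q) − ¼ ln(1 − 2Q).
1 − 2P − Q = 0.282608, giving −½ ln(0.282608) = 0.631847.
1 − 2Q = 0.782608, giving −¼ ln(0.782608) = 0.061281.
d = 0.631847 + 0.061281 = 0.693128.

0.69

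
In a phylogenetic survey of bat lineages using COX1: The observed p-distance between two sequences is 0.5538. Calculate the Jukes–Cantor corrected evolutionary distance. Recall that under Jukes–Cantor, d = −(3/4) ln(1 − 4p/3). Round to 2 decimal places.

1.01

d = −(3/4) ln(1 − 4p/3) = −0.75 ln(1 − 0.7384) = −0.75 ln(0.2616)
  = −0.75 × (-1.340939) = 1.005704 substitutions/site.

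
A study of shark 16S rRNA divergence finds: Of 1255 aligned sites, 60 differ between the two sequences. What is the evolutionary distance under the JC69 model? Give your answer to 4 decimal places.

p = 60/1255 ≈ 0.047809.
d = −(3/4) ln(1 − 4p/3) = −0.75 ln(1 − 0.063745) = −0.75 ln(0.936255)
  = −0.75 × (-0.065867) = 0.049400 substitutions/site.

0.0494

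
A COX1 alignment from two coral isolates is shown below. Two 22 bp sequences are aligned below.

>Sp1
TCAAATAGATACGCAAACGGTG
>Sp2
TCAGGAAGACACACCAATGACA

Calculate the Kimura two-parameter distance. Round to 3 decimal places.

0.903

Of 22 sites, 8 differences are transitions and 2 are transversions, so P = 8/22 ≈ 0.363636 and Q = 2/22 ≈ 0.090909.
Under the Kimura two-parameter model, d = −½ ln(1 − 2P − Q) − ¼ ln(1 − 2Q).
1 − 2P − Q = 0.181819, giving −½ ln(0.181819) = 0.852372.
1 − 2Q = 0.818182, giving −¼ ln(0.818182) = 0.050168.
d = 0.852372 + 0.050168 = 0.902540.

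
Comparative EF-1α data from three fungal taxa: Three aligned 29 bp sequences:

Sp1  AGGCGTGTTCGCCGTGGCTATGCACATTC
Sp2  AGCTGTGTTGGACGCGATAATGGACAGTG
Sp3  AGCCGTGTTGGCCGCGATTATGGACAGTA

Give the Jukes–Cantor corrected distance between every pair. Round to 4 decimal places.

d(Sp1,Sp2) = 0.5285, d(Sp1,Sp3) = 0.3439, d(Sp2,Sp3) = 0.1524

Sp1–Sp2: 11/29 sites differ → p ≈ 0.37931, d = −0.75 ln(1 − 0.505747) = 0.528531 ≈ 0.5285.
Sp1–Sp3: 8/29 sites differ → p ≈ 0.275862, d = −0.75 ln(1 − 0.367816) = 0.343931 ≈ 0.3439.
Sp2–Sp3: 4/29 sites differ → p ≈ 0.137931, d = −0.75 ln(1 − 0.183908) = 0.152421 ≈ 0.1524.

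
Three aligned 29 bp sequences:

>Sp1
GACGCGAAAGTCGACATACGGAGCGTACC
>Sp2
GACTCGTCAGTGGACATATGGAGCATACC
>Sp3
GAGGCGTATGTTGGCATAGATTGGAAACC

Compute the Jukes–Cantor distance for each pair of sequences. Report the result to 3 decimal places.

d(Sp1,Sp2) = 0.242, d(Sp1,Sp3) = 0.602, d(Sp2,Sp3) = 0.602

Sp1–Sp2: 6/29 sites differ → p ≈ 0.206897, d = −0.75 ln(1 − 0.275863) = 0.242081 ≈ 0.242.
Sp1–Sp3: 12/29 sites differ → p ≈ 0.413793, d = −0.75 ln(1 − 0.551724) = 0.601760 ≈ 0.602.
Sp2–Sp3: 12/29 sites differ → p ≈ 0.413793, d = −0.75 ln(1 − 0.551724) = 0.601760 ≈ 0.602.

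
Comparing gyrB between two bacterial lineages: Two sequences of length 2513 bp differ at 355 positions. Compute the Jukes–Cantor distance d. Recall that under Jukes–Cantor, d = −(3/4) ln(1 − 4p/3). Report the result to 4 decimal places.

p = 355/2513 ≈ 0.141265.
d = −(3/4) ln(1 − 4p/3) = −0.75 ln(1 − 0.188353) = −0.75 ln(0.811647)
  = −0.75 × (-0.208690) = 0.156518 substitutions/site.

0.1565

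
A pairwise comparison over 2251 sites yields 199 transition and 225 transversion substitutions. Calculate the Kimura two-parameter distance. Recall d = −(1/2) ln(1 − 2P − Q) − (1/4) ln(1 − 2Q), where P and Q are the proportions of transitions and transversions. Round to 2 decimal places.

P = 199/2251 ≈ 0.088405 and Q = 225/2251 ≈ 0.099956.
Under the Kimura two-parameter model, d = −½ ln(1 − 2P − Q) − ¼ ln(1 − 2Q).
1 − 2P − Q = 0.723234, giving −½ ln(0.723234) = 0.162011.
1 − 2Q = 0.800088, giving −¼ ln(0.800088) = 0.055758.
d = 0.162011 + 0.055758 = 0.217769.

0.22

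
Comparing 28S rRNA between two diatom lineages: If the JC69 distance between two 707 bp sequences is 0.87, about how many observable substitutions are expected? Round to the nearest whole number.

364

Invert JC69: p = (3/4)(1 − e^(−4d/3)) = 0.75 × (1 − e^(-1.16)) = 0.75 × (1 − 0.313486) = 0.514886.
Expected differing sites = pL ≈ 0.514886 × 707 = 364.024402 ≈ 364.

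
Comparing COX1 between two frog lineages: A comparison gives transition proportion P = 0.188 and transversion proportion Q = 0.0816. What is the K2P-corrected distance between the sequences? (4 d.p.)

0.3504

Under the Kimura two-parameter model, d = −½ ln(1 − 2P − Q) − ¼ ln(1 − 2Q).
1 − 2P − Q = 0.5424, giving −½ ln(0.5424) = 0.305876.
1 − 2Q = 0.8368, giving −¼ ln(0.8368) = 0.044543.
d = 0.305876 + 0.044543 = 0.350419.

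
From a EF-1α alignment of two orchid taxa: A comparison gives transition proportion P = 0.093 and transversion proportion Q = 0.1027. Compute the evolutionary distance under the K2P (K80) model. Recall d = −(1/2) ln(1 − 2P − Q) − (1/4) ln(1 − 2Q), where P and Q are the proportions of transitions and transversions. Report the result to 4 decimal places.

Under the Kimura two-parameter model, d = −½ ln(1 − 2P − Q) − ¼ ln(1 − 2Q).
1 − 2P − Q = 0.7113, giving −½ ln(0.7113) = 0.170330.
1 − 2Q = 0.7946, giving −¼ ln(0.7946) = 0.057479.
d = 0.170330 + 0.057479 = 0.227809.

0.2278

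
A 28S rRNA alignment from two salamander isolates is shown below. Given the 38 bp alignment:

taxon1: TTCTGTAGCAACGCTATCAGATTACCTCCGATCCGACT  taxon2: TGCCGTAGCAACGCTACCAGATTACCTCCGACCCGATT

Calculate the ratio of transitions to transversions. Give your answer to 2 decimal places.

4.00

Transitions are A↔G and C↔T; transversions are all other mismatches.
Transitions: 4. Transversions: 1.
R = 4/1 = 4.00.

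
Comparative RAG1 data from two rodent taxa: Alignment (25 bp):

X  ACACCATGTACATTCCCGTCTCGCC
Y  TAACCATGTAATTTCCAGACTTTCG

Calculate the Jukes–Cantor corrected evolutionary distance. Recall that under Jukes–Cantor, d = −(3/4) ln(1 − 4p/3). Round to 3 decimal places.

The sequences differ at 9 of 25 sites (1, 2, 11, 12, 17, 19, 22, 23, 25), so p = 9/25 = 0.36.
d = −(3/4) ln(1 − 4p/3) = −0.75 ln(1 − 0.48) = −0.75 ln(0.52)
  = −0.75 × (-0.653926) = 0.490445 substitutions/site.

0.490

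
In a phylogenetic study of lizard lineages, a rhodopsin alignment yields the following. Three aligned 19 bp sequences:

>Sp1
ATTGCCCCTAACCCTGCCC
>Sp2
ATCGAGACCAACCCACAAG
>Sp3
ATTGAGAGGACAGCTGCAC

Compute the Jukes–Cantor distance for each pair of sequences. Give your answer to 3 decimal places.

d(Sp1,Sp2) = 0.907, d(Sp1,Sp3) = 0.749, d(Sp2,Sp3) = 0.907

Sp1–Sp2: 10/19 sites differ → p ≈ 0.526316, d = −0.75 ln(1 − 0.701755) = 0.907380 ≈ 0.907.
Sp1–Sp3: 9/19 sites differ → p ≈ 0.473684, d = −0.75 ln(1 − 0.631579) = 0.748897 ≈ 0.749.
Sp2–Sp3: 10/19 sites differ → p ≈ 0.526316, d = −0.75 ln(1 − 0.701755) = 0.907380 ≈ 0.907.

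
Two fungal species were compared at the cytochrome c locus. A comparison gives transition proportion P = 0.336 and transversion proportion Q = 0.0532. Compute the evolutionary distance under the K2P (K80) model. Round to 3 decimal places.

0.674

Under the Kimura two-parameter model, d = −½ ln(1 − 2P − Q) − ¼ ln(1 − 2Q).
1 − 2P − Q = 0.2748, giving −½ ln(0.2748) = 0.645856.
1 − 2Q = 0.8936, giving −¼ ln(0.8936) = 0.028124.
d = 0.645856 + 0.028124 = 0.673980.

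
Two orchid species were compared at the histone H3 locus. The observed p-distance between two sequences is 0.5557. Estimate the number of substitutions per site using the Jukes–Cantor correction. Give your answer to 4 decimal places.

1.0130

d = −(3/4) ln(1 − 4p/3) = −0.75 ln(1 − 0.740933) = −0.75 ln(0.259067)
  = −0.75 × (-1.350669) = 1.013002 substitutions/site.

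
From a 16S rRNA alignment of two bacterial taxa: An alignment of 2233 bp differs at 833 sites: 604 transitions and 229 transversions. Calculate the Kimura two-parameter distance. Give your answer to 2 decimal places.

0.57

P = 604/2233 ≈ 0.270488 and Q = 229/2233 ≈ 0.102553.
Under the Kimura two-parameter model, d = −½ ln(1 − 2P − Q) − ¼ ln(1 − 2Q).
1 − 2P − Q = 0.356471, giving −½ ln(0.356471) = 0.515751.
1 − 2Q = 0.794894, giving −¼ ln(0.794894) = 0.057387.
d = 0.515751 + 0.057387 = 0.573138.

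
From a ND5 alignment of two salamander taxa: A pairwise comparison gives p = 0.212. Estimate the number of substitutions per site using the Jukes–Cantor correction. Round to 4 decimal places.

0.2492

d = −(3/4) ln(1 − 4p/3) = −0.75 ln(1 − 0.282667) = −0.75 ln(0.717333)
  = −0.75 × (-0.332215) = 0.249161 substitutions/site.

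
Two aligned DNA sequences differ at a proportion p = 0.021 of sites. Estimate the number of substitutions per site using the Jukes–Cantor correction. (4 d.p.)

d = −(3/4) ln(1 − 4p/3) = −0.75 ln(1 − 0.028) = −0.75 ln(0.972)
  = −0.75 × (-0.028399) = 0.021299 substitutions/site.

0.0213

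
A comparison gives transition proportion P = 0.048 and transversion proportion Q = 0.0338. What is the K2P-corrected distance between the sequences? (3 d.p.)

Under the Kimura two-parameter model, d = −½ ln(1 − 2P − Q) − ¼ ln(1 − 2Q).
1 − 2P − Q = 0.8702, giving −½ ln(0.8702) = 0.069516.
1 − 2Q = 0.9324, giving −¼ ln(0.9324) = 0.017498.
d = 0.069516 + 0.017498 = 0.087014.

0.087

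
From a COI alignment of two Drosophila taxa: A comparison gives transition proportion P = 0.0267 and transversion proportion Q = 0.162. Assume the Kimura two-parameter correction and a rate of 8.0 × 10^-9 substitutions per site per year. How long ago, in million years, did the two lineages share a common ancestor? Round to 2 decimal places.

13.70

Under the Kimura two-parameter model, d = −½ ln(1 − 2P − Q) − ¼ ln(1 − 2Q).
1 − 2P − Q = 0.7846, giving −½ ln(0.7846) = 0.121291.
1 − 2Q = 0.676, giving −¼ ln(0.676) = 0.097891.
d = 0.121291 + 0.097891 = 0.219182.
Under a molecular clock d = 2μt, so t = d/(2μ) = 0.219182 / (2 × 8.0 × 10^-9) = 13.70 million years.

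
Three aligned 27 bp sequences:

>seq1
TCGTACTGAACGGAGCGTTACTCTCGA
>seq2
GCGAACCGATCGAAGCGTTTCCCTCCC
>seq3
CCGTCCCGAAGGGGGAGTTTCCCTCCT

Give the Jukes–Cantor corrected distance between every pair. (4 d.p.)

seq1–seq2: 9/27 sites differ → p ≈ 0.333333, d = −0.75 ln(1 − 0.444444) = 0.440839 ≈ 0.4408.
seq1–seq3: 10/27 sites differ → p ≈ 0.37037, d = −0.75 ln(1 − 0.493827) = 0.510658 ≈ 0.5107.
seq2–seq3: 9/27 sites differ → p ≈ 0.333333, d = −0.75 ln(1 − 0.444444) = 0.440839 ≈ 0.4408.

d(seq1,seq2) = 0.4408, d(seq1,seq3) = 0.5107, d(seq2,seq3) = 0.4408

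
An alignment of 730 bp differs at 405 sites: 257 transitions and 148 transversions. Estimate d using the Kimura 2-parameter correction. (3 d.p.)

1.317

P = 257/730 ≈ 0.352055 and Q = 148/730 ≈ 0.20274.
Under the Kimura two-parameter model, d = −½ ln(1 − 2P − Q) − ¼ ln(1 − 2Q).
1 − 2P − Q = 0.09315, giving −½ ln(0.09315) = 1.186772.
1 − 2Q = 0.59452, giving −¼ ln(0.59452) = 0.130000.
d = 1.186772 + 0.130000 = 1.316772.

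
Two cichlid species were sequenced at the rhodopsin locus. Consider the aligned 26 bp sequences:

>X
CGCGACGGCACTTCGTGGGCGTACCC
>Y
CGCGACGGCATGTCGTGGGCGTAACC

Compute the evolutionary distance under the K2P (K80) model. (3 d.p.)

Of 26 sites, 1 differences are transitions and 2 are transversions, so P = 1/26 ≈ 0.038462 and Q = 2/26 ≈ 0.076923.
Under the Kimura two-parameter model, d = −½ ln(1 − 2P − Q) − ¼ ln(1 − 2Q).
1 − 2P − Q = 0.846153, giving −½ ln(0.846153) = 0.083528.
1 − 2Q = 0.846154, giving −¼ ln(0.846154) = 0.041763.
d = 0.083528 + 0.041763 = 0.125291.

0.125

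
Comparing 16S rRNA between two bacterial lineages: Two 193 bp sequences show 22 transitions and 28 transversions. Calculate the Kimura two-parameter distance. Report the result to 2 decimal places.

0.32

P = 22/193 ≈ 0.11399 and Q = 28/193 ≈ 0.145078.
Under the Kimura two-parameter model, d = −½ ln(1 − 2P − Q) − ¼ ln(1 − 2Q).
1 − 2P − Q = 0.626942, giving −½ ln(0.626942) = 0.233451.
1 − 2Q = 0.709844, giving −¼ ln(0.709844) = 0.085678.
d = 0.233451 + 0.085678 = 0.319129.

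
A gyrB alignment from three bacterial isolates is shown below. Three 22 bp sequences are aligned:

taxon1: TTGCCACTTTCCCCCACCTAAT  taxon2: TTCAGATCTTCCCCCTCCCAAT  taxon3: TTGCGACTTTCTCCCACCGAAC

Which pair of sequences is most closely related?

taxon1–taxon2: 7/22 differ, p = 0.318, d = 0.414.
taxon1–taxon3: 4/22 differ, p = 0.182, d = 0.208.
taxon2–taxon3: 8/22 differ, p = 0.364, d = 0.497.
The smallest distance is between taxon1 and taxon3.

taxon1 and taxon3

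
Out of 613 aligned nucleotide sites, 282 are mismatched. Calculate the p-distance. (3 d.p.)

0.460

p = 282/613 = 0.460032… ≈ 0.460 (to 3 d.p.).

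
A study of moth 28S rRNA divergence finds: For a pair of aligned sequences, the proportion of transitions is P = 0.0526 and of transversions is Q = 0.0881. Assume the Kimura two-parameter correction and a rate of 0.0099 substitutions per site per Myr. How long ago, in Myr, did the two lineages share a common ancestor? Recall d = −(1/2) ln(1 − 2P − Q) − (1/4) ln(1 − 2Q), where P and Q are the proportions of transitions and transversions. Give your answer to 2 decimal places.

7.87

Under the Kimura two-parameter model, d = −½ ln(1 − 2P − Q) − ¼ ln(1 − 2Q).
1 − 2P − Q = 0.8067, giving −½ ln(0.8067) = 0.107402.
1 − 2Q = 0.8238, giving −¼ ln(0.8238) = 0.048457.
d = 0.107402 + 0.048457 = 0.155859.
Under a molecular clock d = 2μt, so t = d/(2μ) = 0.155859 / (2 × 0.0099) = 7.87 Myr.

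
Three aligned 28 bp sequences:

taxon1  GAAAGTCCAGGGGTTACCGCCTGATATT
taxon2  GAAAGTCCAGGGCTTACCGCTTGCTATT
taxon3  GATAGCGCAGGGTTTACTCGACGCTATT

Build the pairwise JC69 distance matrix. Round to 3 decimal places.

d(taxon1,taxon2) = 0.116, d(taxon1,taxon3) = 0.485, d(taxon2,taxon3) = 0.420

taxon1–taxon2: 3/28 sites differ → p ≈ 0.107143, d = −0.75 ln(1 − 0.142857) = 0.115613 ≈ 0.116.
taxon1–taxon3: 10/28 sites differ → p ≈ 0.357143, d = −0.75 ln(1 − 0.476191) = 0.484971 ≈ 0.485.
taxon2–taxon3: 9/28 sites differ → p ≈ 0.321429, d = −0.75 ln(1 − 0.428572) = 0.419713 ≈ 0.420.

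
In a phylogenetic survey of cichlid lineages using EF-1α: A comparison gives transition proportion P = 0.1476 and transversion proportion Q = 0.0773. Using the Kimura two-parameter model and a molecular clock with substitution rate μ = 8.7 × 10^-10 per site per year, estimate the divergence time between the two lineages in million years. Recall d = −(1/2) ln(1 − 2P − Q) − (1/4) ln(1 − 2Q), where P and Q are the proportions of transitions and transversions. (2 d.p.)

158.04

Under the Kimura two-parameter model, d = −½ ln(1 − 2P − Q) − ¼ ln(1 − 2Q).
1 − 2P − Q = 0.6275, giving −½ ln(0.6275) = 0.233006.
1 − 2Q = 0.8454, giving −¼ ln(0.8454) = 0.041986.
d = 0.233006 + 0.041986 = 0.274992.
Under a molecular clock d = 2μt, so t = d/(2μ) = 0.274992 / (2 × 8.7 × 10^-10) = 158.04 million years.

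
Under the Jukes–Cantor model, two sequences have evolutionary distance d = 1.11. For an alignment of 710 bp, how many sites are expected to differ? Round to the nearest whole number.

Invert JC69: p = (3/4)(1 − e^(−4d/3)) = 0.75 × (1 − e^(-1.48)) = 0.75 × (1 − 0.227638) = 0.579272.
Expected differing sites = pL ≈ 0.579272 × 710 = 411.28312 ≈ 411.

411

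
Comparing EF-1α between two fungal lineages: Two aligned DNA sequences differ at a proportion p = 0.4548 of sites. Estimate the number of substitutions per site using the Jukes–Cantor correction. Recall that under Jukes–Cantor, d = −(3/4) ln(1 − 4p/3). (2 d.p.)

d = −(3/4) ln(1 − 4p/3) = −0.75 ln(1 − 0.6064) = −0.75 ln(0.3936)
  = −0.75 × (-0.932420) = 0.699315 substitutions/site.

0.70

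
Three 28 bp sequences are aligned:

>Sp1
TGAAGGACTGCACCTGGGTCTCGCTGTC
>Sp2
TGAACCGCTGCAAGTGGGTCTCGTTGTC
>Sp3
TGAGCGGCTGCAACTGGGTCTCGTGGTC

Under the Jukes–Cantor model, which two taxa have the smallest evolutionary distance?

Sp2 and Sp3

Sp1–Sp2: 6/28 differ, p = 0.214, d = 0.252.
Sp1–Sp3: 6/28 differ, p = 0.214, d = 0.252.
Sp2–Sp3: 4/28 differ, p = 0.143, d = 0.158.
The smallest distance is between Sp2 and Sp3.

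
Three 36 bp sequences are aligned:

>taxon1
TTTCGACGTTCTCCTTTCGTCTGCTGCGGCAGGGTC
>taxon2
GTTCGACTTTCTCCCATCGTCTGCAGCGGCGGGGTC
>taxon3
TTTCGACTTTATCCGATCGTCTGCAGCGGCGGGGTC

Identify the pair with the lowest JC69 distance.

taxon2 and taxon3

taxon1–taxon2: 6/36 differ, p = 0.167, d = 0.188.
taxon1–taxon3: 6/36 differ, p = 0.167, d = 0.188.
taxon2–taxon3: 3/36 differ, p = 0.083, d = 0.088.
The smallest distance is between taxon2 and taxon3.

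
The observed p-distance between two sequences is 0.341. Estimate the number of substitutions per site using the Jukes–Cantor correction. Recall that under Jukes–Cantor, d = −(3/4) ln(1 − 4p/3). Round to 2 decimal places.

d = −(3/4) ln(1 − 4p/3) = −0.75 ln(1 − 0.454667) = −0.75 ln(0.545333)
  = −0.75 × (-0.606359) = 0.454769 substitutions/site.

0.45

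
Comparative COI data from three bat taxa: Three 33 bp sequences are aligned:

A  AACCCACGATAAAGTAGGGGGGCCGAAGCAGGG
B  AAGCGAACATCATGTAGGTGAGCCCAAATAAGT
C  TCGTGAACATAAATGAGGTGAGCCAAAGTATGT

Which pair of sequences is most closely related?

B and C

A–B: 13/33 differ, p = 0.394, d = 0.559.
A–C: 15/33 differ, p = 0.455, d = 0.699.
B–C: 10/33 differ, p = 0.303, d = 0.388.
The smallest distance is between B and C.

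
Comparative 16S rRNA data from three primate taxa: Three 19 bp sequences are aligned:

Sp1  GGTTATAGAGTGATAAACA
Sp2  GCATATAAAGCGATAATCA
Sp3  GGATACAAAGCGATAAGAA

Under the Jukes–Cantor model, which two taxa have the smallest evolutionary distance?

Sp2 and Sp3

Sp1–Sp2: 5/19 differ, p = 0.263, d = 0.324.
Sp1–Sp3: 6/19 differ, p = 0.316, d = 0.410.
Sp2–Sp3: 4/19 differ, p = 0.211, d = 0.247.
The smallest distance is between Sp2 and Sp3.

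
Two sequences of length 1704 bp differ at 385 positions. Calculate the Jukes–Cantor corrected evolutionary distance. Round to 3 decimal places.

p = 385/1704 ≈ 0.225939.
d = −(3/4) ln(1 − 4p/3) = −0.75 ln(1 − 0.301252) = −0.75 ln(0.698748)
  = −0.75 × (-0.358465) = 0.268849 substitutions/site.

0.269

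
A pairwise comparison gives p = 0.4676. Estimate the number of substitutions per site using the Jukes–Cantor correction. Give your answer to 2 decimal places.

d = −(3/4) ln(1 − 4p/3) = −0.75 ln(1 − 0.623467) = −0.75 ln(0.376533)
  = −0.75 × (-0.976750) = 0.732563 substitutions/site.

0.73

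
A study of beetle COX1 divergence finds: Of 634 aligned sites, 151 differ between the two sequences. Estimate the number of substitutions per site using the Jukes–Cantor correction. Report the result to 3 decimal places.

p = 151/634 ≈ 0.23817.
d = −(3/4) ln(1 − 4p/3) = −0.75 ln(1 − 0.31756) = −0.75 ln(0.68244)
  = −0.75 × (-0.382081) = 0.286561 substitutions/site.

0.287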